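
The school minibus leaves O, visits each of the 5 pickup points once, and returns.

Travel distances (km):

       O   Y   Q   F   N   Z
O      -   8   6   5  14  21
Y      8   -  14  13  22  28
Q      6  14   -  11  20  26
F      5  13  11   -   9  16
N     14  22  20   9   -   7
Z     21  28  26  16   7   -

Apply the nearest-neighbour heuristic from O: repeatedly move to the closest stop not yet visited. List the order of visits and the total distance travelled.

Total distance 69 km via the nearest-neighbour route O → F → N → Z → Q → Y → O.

From O: distances to unvisited — F=5, Q=6, Y=8, N=14, Z=21. Nearest is F (5).
From F: distances to unvisited — N=9, Q=11, Y=13, Z=16. Nearest is N (9).
From N: distances to unvisited — Z=7, Q=20, Y=22. Nearest is Z (7).
From Z: distances to unvisited — Q=26, Y=28. Nearest is Q (26).
From Q: distances to unvisited — Y=14. Nearest is Y (14).
Return Y→O: 8.
Total = 5 + 9 + 7 + 26 + 14 + 8 = 69.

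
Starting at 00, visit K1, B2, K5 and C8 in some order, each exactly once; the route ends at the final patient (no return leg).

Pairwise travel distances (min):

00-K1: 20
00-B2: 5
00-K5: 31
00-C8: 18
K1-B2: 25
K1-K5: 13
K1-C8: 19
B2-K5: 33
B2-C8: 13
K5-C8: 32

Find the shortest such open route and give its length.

Shortest open route: 50 min.

There are 4! = 24 possible orderings.
00 - K1 - B2 - K5 - C8: 20+25+33+32 = 110
00 - K1 - B2 - C8 - K5: 20+25+13+32 = 90
00 - K1 - K5 - B2 - C8: 20+13+33+13 = 79
00 - K1 - K5 - C8 - B2: 20+13+32+13 = 78
00 - K1 - C8 - B2 - K5: 20+19+13+33 = 85
00 - K1 - C8 - K5 - B2: 20+19+32+33 = 104
00 - B2 - K1 - K5 - C8: 5+25+13+32 = 75
00 - B2 - K1 - C8 - K5: 5+25+19+32 = 81
00 - B2 - K5 - K1 - C8: 5+33+13+19 = 70
00 - B2 - K5 - C8 - K1: 5+33+32+19 = 89
00 - B2 - C8 - K1 - K5: 5+13+19+13 = 50
00 - B2 - C8 - K5 - K1: 5+13+32+13 = 63
00 - K5 - K1 - B2 - C8: 31+13+25+13 = 82
00 - K5 - K1 - C8 - B2: 31+13+19+13 = 76
… (10 more)
The minimum is 50.
One shortest path: 00 → B2 → C8 → K1 → K5.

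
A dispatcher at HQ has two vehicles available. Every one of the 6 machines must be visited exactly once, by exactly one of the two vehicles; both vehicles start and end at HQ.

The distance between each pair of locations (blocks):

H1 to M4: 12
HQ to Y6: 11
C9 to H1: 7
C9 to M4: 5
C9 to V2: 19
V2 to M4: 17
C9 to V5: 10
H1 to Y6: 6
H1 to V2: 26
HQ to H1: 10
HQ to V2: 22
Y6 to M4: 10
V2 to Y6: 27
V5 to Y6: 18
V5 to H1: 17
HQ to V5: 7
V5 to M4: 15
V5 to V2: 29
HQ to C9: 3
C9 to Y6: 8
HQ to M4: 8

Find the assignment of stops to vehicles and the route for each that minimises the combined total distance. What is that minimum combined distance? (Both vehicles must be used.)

79 blocks — the smallest possible combined total.

There are 2^5 − 1 = 31 ways to divide the 6 stops into two non-empty groups. For each, the best each vehicle can do is its own shortest tour through its group:
  {C9} + {V5, H1, V2, Y6, M4}: 6 + 79 = 85
  {V5} + {C9, H1, V2, Y6, M4}: 14 + 65 = 79
  {C9, V5} + {H1, V2, Y6, M4}: 20 + 65 = 85
  {H1} + {C9, V5, V2, Y6, M4}: 20 + 74 = 94
  {C9, H1} + {V5, V2, Y6, M4}: 20 + 74 = 94
  {V5, H1} + {C9, V2, Y6, M4}: 34 + 60 = 94
  … (31 splits in total)
Best: vehicle 1 HQ → V5 → HQ = 14; vehicle 2 HQ → C9 → H1 → Y6 → M4 → V2 → HQ = 65; combined 79.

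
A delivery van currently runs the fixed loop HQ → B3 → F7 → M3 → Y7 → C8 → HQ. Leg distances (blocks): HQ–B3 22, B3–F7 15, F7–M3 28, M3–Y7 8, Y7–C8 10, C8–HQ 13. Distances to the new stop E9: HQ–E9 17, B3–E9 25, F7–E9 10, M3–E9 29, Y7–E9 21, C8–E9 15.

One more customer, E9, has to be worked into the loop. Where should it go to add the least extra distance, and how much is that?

Insertion cost between consecutive stops i–j is d(i,E9) + d(E9,j) − d(i,j):
  between HQ and B3: 17 + 25 − 22 = 20
  between B3 and F7: 25 + 10 − 15 = 20
  between F7 and M3: 10 + 29 − 28 = 11
  between M3 and Y7: 29 + 21 − 8 = 42
  between Y7 and C8: 21 + 15 − 10 = 26
  between C8 and HQ: 15 + 17 − 13 = 19
Cheapest insertion is between F7 and M3, adding 11.
New total = 96 + 11 = 107.

Minimum extra distance: 11 blocks, inserting E9 between F7 and M3.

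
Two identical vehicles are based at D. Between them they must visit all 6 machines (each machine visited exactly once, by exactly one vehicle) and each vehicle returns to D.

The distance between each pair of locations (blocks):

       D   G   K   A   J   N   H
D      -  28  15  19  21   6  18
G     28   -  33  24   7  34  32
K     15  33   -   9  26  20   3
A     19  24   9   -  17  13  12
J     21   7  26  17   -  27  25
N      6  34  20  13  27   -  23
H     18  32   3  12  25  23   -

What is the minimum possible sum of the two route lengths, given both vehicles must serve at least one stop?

There are 2^5 − 1 = 31 ways to divide the 6 stops into two non-empty groups. For each, the best each vehicle can do is its own shortest tour through its group:
  {G} + {K, A, J, N, H}: 56 + 77 = 133
  {K} + {G, A, J, N, H}: 30 + 91 = 121
  {G, K} + {A, J, N, H}: 76 + 77 = 153
  {A} + {G, K, J, N, H}: 38 + 89 = 127
  {G, A} + {K, J, N, H}: 71 + 75 = 146
  {K, A} + {G, J, N, H}: 43 + 89 = 132
  … (31 splits in total)
  {N} + {G, K, A, J, H}: 12 + 82 = 94  ← best
Best: vehicle 1 D → N → D = 12; vehicle 2 D → G → J → A → K → H → D = 82; combined 94.

Minimum combined distance: 94 blocks.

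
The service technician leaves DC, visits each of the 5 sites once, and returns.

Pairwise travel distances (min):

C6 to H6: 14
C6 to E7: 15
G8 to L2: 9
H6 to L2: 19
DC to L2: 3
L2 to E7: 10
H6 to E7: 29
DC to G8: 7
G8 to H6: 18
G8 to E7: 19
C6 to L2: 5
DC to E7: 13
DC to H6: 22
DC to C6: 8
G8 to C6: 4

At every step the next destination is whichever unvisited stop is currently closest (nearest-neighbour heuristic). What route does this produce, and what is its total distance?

Nearest-neighbour total = 72 min; route DC → L2 → C6 → G8 → H6 → E7 → DC.

From DC: distances to unvisited — L2=3, G8=7, C6=8, E7=13, H6=22. Nearest is L2 (3).
From L2: distances to unvisited — C6=5, G8=9, E7=10, H6=19. Nearest is C6 (5).
From C6: distances to unvisited — G8=4, H6=14, E7=15. Nearest is G8 (4).
From G8: distances to unvisited — H6=18, E7=19. Nearest is H6 (18).
From H6: distances to unvisited — E7=29. Nearest is E7 (29).
Return E7→DC: 13.
Total = 3 + 5 + 4 + 18 + 29 + 13 = 72.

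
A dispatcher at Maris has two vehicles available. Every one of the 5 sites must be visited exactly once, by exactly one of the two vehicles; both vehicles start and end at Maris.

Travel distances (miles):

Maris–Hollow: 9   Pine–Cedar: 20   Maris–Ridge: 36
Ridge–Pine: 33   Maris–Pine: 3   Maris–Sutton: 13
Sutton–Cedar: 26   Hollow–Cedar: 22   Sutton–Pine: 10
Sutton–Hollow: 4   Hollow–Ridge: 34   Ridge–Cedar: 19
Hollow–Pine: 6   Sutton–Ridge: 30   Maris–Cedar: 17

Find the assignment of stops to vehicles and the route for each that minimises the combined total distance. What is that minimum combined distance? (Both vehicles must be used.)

Minimum combined distance: 85 miles.

There are 2^4 − 1 = 15 ways to divide the 5 stops into two non-empty groups. For each, the best each vehicle can do is its own shortest tour through its group:
  {Sutton} + {Hollow, Ridge, Pine, Cedar}: 26 + 79 = 105
  {Hollow} + {Sutton, Ridge, Pine, Cedar}: 18 + 79 = 97
  {Sutton, Hollow} + {Ridge, Pine, Cedar}: 26 + 72 = 98
  {Ridge} + {Sutton, Hollow, Pine, Cedar}: 72 + 56 = 128
  {Sutton, Ridge} + {Hollow, Pine, Cedar}: 79 + 48 = 127
  {Hollow, Ridge} + {Sutton, Pine, Cedar}: 79 + 56 = 135
  … (15 splits in total)
  {Pine} + {Sutton, Hollow, Ridge, Cedar}: 6 + 79 = 85  ← best
Best: vehicle 1 Maris → Pine → Maris = 6; vehicle 2 Maris → Hollow → Sutton → Ridge → Cedar → Maris = 79; combined 85.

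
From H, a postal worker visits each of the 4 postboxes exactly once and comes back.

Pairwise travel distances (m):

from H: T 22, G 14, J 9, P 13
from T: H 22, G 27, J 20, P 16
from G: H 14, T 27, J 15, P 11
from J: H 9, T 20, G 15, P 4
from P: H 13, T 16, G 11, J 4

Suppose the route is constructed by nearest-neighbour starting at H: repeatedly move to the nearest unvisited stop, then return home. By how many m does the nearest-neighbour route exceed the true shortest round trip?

Excess over optimum: 3 m.

From H: J=9, P=13, G=14, T=22 → choose J (9).
From J: P=4, G=15, T=20 → choose P (4).
From P: G=11, T=16 → choose G (11).
From G: T=27 → choose T (27).
NN route H → J → P → G → T → H costs 73.
Optimal: H → G → T → P → J → H costs 70 (by enumerating all 12 distinct tours).
Excess = 73 − 70 = 3.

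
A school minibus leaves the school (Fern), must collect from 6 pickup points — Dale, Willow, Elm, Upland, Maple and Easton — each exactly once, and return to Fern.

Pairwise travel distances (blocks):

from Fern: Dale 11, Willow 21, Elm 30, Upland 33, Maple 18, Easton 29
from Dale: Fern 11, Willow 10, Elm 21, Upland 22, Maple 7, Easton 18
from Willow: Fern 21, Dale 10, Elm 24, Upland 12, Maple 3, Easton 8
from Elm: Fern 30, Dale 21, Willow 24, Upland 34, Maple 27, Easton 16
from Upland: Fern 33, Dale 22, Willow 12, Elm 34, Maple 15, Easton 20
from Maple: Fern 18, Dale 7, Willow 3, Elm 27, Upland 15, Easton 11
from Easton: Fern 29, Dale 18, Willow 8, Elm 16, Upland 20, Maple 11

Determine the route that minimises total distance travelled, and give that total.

Fern → Dale → Willow → Elm → Upland → Maple → Easton → Fern: 11+10+24+34+15+11+29 = 134
Fern → Dale → Willow → Elm → Upland → Easton → Maple → Fern: 11+10+24+34+20+11+18 = 128
Fern → Dale → Willow → Elm → Maple → Upland → Easton → Fern: 11+10+24+27+15+20+29 = 136
Fern → Dale → Willow → Elm → Maple → Easton → Upland → Fern: 11+10+24+27+11+20+33 = 136
Fern → Dale → Willow → Elm → Easton → Upland → Maple → Fern: 11+10+24+16+20+15+18 = 114
Fern → Dale → Willow → Elm → Easton → Maple → Upland → Fern: 11+10+24+16+11+15+33 = 120
Fern → Dale → Willow → Upland → Elm → Maple → Easton → Fern: 11+10+12+34+27+11+29 = 134
Fern → Dale → Willow → Upland → Elm → Easton → Maple → Fern: 11+10+12+34+16+11+18 = 112
… (352 more)
Fern → Dale → Maple → Willow → Upland → Easton → Elm → Fern: 11+7+3+12+20+16+30 = 99  ← best
The minimum is 99.
One optimal route: Fern → Dale → Maple → Willow → Upland → Easton → Elm → Fern (or its reverse).

Shortest round trip = 99 blocks.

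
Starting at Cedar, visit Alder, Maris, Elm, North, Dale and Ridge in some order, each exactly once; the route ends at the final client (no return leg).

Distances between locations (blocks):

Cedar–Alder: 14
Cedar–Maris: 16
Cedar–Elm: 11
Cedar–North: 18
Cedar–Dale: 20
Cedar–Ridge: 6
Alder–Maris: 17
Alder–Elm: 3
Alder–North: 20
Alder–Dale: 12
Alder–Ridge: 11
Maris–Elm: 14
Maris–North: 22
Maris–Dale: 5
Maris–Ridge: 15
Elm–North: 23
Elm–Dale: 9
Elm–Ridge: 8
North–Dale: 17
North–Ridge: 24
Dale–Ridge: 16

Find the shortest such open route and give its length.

56 blocks — the minimum one-way total.

There are 6! = 720 possible orderings.
Cedar → Alder → Maris → Elm → North → Dale → Ridge: 14+17+14+23+17+16 = 101
Cedar → Alder → Maris → Elm → North → Ridge → Dale: 14+17+14+23+24+16 = 108
Cedar → Alder → Maris → Elm → Dale → North → Ridge: 14+17+14+9+17+24 = 95
Cedar → Alder → Maris → Elm → Dale → Ridge → North: 14+17+14+9+16+24 = 94
Cedar → Alder → Maris → Elm → Ridge → North → Dale: 14+17+14+8+24+17 = 94
Cedar → Alder → Maris → Elm → Ridge → Dale → North: 14+17+14+8+16+17 = 86
Cedar → Alder → Maris → North → Elm → Dale → Ridge: 14+17+22+23+9+16 = 101
Cedar → Alder → Maris → North → Elm → Ridge → Dale: 14+17+22+23+8+16 = 100
… (712 more)
Cedar → Ridge → Alder → Elm → Maris → Dale → North: 6+11+3+14+5+17 = 56  ← best
The minimum is 56.
One shortest path: Cedar → Ridge → Alder → Elm → Maris → Dale → North.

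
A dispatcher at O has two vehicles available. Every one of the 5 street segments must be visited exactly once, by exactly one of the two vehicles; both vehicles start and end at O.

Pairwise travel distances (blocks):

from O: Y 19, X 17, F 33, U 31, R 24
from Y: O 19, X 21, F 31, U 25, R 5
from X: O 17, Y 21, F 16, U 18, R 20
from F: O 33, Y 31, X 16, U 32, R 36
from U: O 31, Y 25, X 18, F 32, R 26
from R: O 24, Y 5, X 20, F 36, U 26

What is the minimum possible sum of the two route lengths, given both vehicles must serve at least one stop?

Minimum combined distance: 144 blocks.

Try each way of splitting the stops between the two vehicles (each non-empty) and, for each split, find the best tour for each vehicle:
  {Y} + {X, F, U, R}: 38 + 115 = 153
  {X} + {Y, F, U, R}: 34 + 115 = 149
  {Y, X} + {F, U, R}: 57 + 115 = 172
  {F} + {Y, X, U, R}: 66 + 85 = 151
  {Y, F} + {X, U, R}: 83 + 85 = 168
  {X, F} + {Y, U, R}: 66 + 81 = 147
  … (15 splits in total)
  {X, F, U} + {Y, R}: 96 + 48 = 144  ← best
Best: vehicle 1 O → X → F → U → O = 96; vehicle 2 O → Y → R → O = 48; combined 144.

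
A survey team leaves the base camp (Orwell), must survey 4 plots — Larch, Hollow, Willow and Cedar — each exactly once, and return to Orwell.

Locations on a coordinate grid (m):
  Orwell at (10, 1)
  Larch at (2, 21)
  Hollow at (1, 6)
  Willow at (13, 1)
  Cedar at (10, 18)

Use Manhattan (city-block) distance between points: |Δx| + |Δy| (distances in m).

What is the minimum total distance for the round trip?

Shortest round trip = 64 m.

There are 12 distinct closed tours to check (reversals are equivalent).
Orwell → Larch → Hollow → Willow → Cedar → Orwell: 28+16+17+20+17 = 98
Orwell → Larch → Hollow → Cedar → Willow → Orwell: 28+16+21+20+3 = 88
Orwell → Larch → Willow → Hollow → Cedar → Orwell: 28+31+17+21+17 = 114
Orwell → Larch → Willow → Cedar → Hollow → Orwell: 28+31+20+21+14 = 114
Orwell → Larch → Cedar → Hollow → Willow → Orwell: 28+11+21+17+3 = 80
Orwell → Larch → Cedar → Willow → Hollow → Orwell: 28+11+20+17+14 = 90
Orwell → Hollow → Larch → Willow → Cedar → Orwell: 14+16+31+20+17 = 98
Orwell → Hollow → Larch → Cedar → Willow → Orwell: 14+16+11+20+3 = 64
Orwell → Hollow → Willow → Larch → Cedar → Orwell: 14+17+31+11+17 = 90
Orwell → Hollow → Cedar → Larch → Willow → Orwell: 14+21+11+31+3 = 80
Orwell → Willow → Larch → Hollow → Cedar → Orwell: 3+31+16+21+17 = 88
Orwell → Willow → Hollow → Larch → Cedar → Orwell: 3+17+16+11+17 = 64
The minimum is 64.
One optimal route: Orwell → Hollow → Larch → Cedar → Willow → Orwell (or its reverse).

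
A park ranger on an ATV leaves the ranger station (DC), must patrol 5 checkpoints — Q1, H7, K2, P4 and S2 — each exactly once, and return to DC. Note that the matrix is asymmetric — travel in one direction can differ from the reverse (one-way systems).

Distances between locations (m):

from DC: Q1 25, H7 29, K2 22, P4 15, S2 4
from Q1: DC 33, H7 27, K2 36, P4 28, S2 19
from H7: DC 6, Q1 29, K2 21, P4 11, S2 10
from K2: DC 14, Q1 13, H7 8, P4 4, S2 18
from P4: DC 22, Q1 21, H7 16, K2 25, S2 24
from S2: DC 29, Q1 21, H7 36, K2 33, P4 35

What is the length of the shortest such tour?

DC→Q1→H7→K2→P4→S2→DC: 25+27+21+4+24+29 = 130
DC→Q1→H7→K2→S2→P4→DC: 25+27+21+18+35+22 = 148
DC→Q1→H7→P4→K2→S2→DC: 25+27+11+25+18+29 = 135
DC→Q1→H7→P4→S2→K2→DC: 25+27+11+24+33+14 = 134
DC→Q1→H7→S2→K2→P4→DC: 25+27+10+33+4+22 = 121
DC→Q1→H7→S2→P4→K2→DC: 25+27+10+35+25+14 = 136
DC→Q1→K2→H7→P4→S2→DC: 25+36+8+11+24+29 = 133
DC→Q1→K2→H7→S2→P4→DC: 25+36+8+10+35+22 = 136
DC→Q1→K2→P4→H7→S2→DC: 25+36+4+16+10+29 = 120
DC→Q1→K2→P4→S2→H7→DC: 25+36+4+24+36+6 = 131
DC→Q1→K2→S2→H7→P4→DC: 25+36+18+36+11+22 = 148
DC→Q1→K2→S2→P4→H7→DC: 25+36+18+35+16+6 = 136
DC→Q1→P4→H7→K2→S2→DC: 25+28+16+21+18+29 = 137
DC→Q1→P4→H7→S2→K2→DC: 25+28+16+10+33+14 = 126
… (106 more)
DC→S2→Q1→K2→P4→H7→DC: 4+21+36+4+16+6 = 87  ← best
The minimum is 87.
One optimal route: DC → S2 → Q1 → K2 → P4 → H7 → DC.

Shortest round trip = 87 m.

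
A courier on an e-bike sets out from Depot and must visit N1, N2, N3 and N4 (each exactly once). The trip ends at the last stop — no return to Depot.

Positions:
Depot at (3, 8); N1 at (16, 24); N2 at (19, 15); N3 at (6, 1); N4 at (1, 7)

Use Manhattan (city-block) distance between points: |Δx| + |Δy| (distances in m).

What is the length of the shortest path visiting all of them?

There are 4! = 24 possible orderings.
Depot→N1→N2→N3→N4: 29+12+27+11 = 79
Depot→N1→N2→N4→N3: 29+12+26+11 = 78
Depot→N1→N3→N2→N4: 29+33+27+26 = 115
Depot→N1→N3→N4→N2: 29+33+11+26 = 99
Depot→N1→N4→N2→N3: 29+32+26+27 = 114
Depot→N1→N4→N3→N2: 29+32+11+27 = 99
Depot→N2→N1→N3→N4: 23+12+33+11 = 79
Depot→N2→N1→N4→N3: 23+12+32+11 = 78
Depot→N2→N3→N1→N4: 23+27+33+32 = 115
Depot→N2→N3→N4→N1: 23+27+11+32 = 93
Depot→N2→N4→N1→N3: 23+26+32+33 = 114
Depot→N2→N4→N3→N1: 23+26+11+33 = 93
Depot→N3→N1→N2→N4: 10+33+12+26 = 81
Depot→N3→N1→N4→N2: 10+33+32+26 = 101
… (10 more)
Depot→N4→N3→N2→N1: 3+11+27+12 = 53  ← best
The minimum is 53.
One shortest path: Depot → N4 → N3 → N2 → N1.

53 m — the minimum one-way total.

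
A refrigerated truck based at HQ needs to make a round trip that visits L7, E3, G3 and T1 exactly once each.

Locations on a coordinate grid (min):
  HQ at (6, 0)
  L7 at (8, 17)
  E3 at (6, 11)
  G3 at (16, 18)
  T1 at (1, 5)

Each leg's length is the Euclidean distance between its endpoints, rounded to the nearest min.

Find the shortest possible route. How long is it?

With 4 stops there are 4!/2 = 12 distinct round trips (a route and its reverse cost the same).
HQ → L7 → E3 → G3 → T1 → HQ: 17+6+12+20+7 = 62
HQ → L7 → E3 → T1 → G3 → HQ: 17+6+8+20+21 = 72
HQ → L7 → G3 → E3 → T1 → HQ: 17+8+12+8+7 = 52
HQ → L7 → G3 → T1 → E3 → HQ: 17+8+20+8+11 = 64
HQ → L7 → T1 → E3 → G3 → HQ: 17+14+8+12+21 = 72
HQ → L7 → T1 → G3 → E3 → HQ: 17+14+20+12+11 = 74
HQ → E3 → L7 → G3 → T1 → HQ: 11+6+8+20+7 = 52
HQ → E3 → L7 → T1 → G3 → HQ: 11+6+14+20+21 = 72
HQ → E3 → G3 → L7 → T1 → HQ: 11+12+8+14+7 = 52
HQ → E3 → T1 → L7 → G3 → HQ: 11+8+14+8+21 = 62
HQ → G3 → L7 → E3 → T1 → HQ: 21+8+6+8+7 = 50
HQ → G3 → E3 → L7 → T1 → HQ: 21+12+6+14+7 = 60
The minimum is 50.
One optimal route: HQ → G3 → L7 → E3 → T1 → HQ (or its reverse).

50 min — the shortest possible round trip.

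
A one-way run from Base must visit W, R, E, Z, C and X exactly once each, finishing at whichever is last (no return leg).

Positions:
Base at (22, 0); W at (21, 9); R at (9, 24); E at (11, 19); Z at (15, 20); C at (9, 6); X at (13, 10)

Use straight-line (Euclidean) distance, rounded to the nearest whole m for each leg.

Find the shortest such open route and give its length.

There are 6! = 720 possible orderings.
Base → W → R → E → Z → C → X: 9+19+5+4+15+6 = 58
Base → W → R → E → Z → X → C: 9+19+5+4+10+6 = 53
Base → W → R → E → C → Z → X: 9+19+5+13+15+10 = 71
Base → W → R → E → C → X → Z: 9+19+5+13+6+10 = 62
Base → W → R → E → X → Z → C: 9+19+5+9+10+15 = 67
Base → W → R → E → X → C → Z: 9+19+5+9+6+15 = 63
Base → W → R → Z → E → C → X: 9+19+7+4+13+6 = 58
Base → W → R → Z → E → X → C: 9+19+7+4+9+6 = 54
… (712 more)
Base → W → C → X → Z → E → R: 9+12+6+10+4+5 = 46  ← best
The minimum is 46.
One shortest path: Base → W → C → X → Z → E → R.

Minimum one-way distance = 46 m.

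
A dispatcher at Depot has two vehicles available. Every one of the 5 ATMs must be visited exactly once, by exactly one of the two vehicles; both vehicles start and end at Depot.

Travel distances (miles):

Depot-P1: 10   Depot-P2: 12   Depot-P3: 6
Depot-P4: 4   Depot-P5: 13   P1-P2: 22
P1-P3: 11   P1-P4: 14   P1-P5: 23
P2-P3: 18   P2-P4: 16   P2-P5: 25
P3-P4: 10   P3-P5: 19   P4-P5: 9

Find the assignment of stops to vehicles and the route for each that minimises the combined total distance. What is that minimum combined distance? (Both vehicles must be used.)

Check every non-empty split of the stops between the two vehicles; for each half take its own optimal tour:
  {P1} + {P2, P3, P4, P5}: 20 + 62 = 82
  {P2} + {P1, P3, P4, P5}: 24 + 53 = 77
  {P1, P2} + {P3, P4, P5}: 44 + 38 = 82
  {P3} + {P1, P2, P4, P5}: 12 + 70 = 82
  {P1, P3} + {P2, P4, P5}: 27 + 50 = 77
  {P2, P3} + {P1, P4, P5}: 36 + 46 = 82
  … (15 splits in total)
Best: vehicle 1 Depot → P2 → Depot = 24; vehicle 2 Depot → P1 → P3 → P4 → P5 → Depot = 53; combined 77.

77 miles — the smallest possible combined total.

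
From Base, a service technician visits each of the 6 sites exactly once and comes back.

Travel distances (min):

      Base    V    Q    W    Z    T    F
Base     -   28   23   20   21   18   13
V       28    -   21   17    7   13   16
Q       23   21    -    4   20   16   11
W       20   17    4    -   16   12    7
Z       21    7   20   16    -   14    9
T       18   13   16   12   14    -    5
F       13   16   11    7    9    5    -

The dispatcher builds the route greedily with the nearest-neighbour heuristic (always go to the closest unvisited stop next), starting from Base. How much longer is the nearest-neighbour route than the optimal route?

Excess over optimum: 9 min.

From Base: F=13, T=18, W=20, Z=21, Q=23, V=28 → choose F (13).
From F: T=5, W=7, Z=9, Q=11, V=16 → choose T (5).
From T: W=12, V=13, Z=14, Q=16 → choose W (12).
From W: Q=4, Z=16, V=17 → choose Q (4).
From Q: Z=20, V=21 → choose Z (20).
From Z: V=7 → choose V (7).
NN route Base → F → T → W → Q → Z → V → Base costs 89.
Optimal: Base → Q → W → F → T → V → Z → Base costs 80 (by enumerating all 360 distinct tours).
Excess = 89 − 80 = 9.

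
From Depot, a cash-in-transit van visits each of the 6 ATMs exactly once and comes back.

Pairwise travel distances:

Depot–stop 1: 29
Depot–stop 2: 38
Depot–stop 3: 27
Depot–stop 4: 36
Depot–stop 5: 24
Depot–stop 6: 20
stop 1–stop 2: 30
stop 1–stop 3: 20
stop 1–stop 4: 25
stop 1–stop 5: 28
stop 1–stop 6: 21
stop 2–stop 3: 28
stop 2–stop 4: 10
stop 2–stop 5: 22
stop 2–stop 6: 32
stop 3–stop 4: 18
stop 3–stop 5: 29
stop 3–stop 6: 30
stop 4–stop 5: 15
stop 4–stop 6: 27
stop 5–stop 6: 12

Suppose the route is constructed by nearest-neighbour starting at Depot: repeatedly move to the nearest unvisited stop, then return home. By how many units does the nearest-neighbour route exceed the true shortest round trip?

3 longer than the optimal tour.

Depot: stop 6=20, stop 5=24, stop 3=27, stop 1=29, stop 4=36, stop 2=38 ⇒ stop 6
stop 6: stop 5=12, stop 1=21, stop 4=27, stop 3=30, stop 2=32 ⇒ stop 5
stop 5: stop 4=15, stop 2=22, stop 1=28, stop 3=29 ⇒ stop 4
stop 4: stop 2=10, stop 3=18, stop 1=25 ⇒ stop 2
stop 2: stop 3=28, stop 1=30 ⇒ stop 3
stop 3: stop 1=20 ⇒ stop 1
NN route Depot → stop 6 → stop 5 → stop 4 → stop 2 → stop 3 → stop 1 → Depot costs 134.
Optimal: Depot → stop 1 → stop 3 → stop 4 → stop 2 → stop 5 → stop 6 → Depot costs 131 (by enumerating all 360 distinct tours).
Excess = 134 − 131 = 3.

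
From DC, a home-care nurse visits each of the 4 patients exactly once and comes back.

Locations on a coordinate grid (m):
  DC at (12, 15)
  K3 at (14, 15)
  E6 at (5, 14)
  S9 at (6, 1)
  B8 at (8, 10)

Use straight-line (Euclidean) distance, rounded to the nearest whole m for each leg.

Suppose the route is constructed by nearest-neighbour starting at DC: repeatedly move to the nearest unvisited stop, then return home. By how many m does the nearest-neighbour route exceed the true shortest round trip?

DC: K3=2, B8=6, E6=7, S9=15 ⇒ K3
K3: B8=8, E6=9, S9=16 ⇒ B8
B8: E6=5, S9=9 ⇒ E6
E6: S9=13 ⇒ S9
NN route DC → K3 → B8 → E6 → S9 → DC costs 43.
Optimal: DC → K3 → E6 → S9 → B8 → DC costs 39 (by enumerating all 12 distinct tours).
Excess = 43 − 39 = 4.

4 m longer than the optimal tour.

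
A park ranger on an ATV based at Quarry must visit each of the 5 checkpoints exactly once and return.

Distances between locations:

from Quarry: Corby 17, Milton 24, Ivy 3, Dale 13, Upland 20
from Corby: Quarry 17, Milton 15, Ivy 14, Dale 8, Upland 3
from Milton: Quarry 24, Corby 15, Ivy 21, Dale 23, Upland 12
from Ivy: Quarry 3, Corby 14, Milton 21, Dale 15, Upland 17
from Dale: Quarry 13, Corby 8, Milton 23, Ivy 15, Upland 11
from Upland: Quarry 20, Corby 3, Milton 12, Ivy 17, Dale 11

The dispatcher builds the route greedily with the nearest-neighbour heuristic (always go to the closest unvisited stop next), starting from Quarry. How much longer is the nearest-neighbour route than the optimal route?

Quarry: Ivy=3, Dale=13, Corby=17, Upland=20, Milton=24 ⇒ Ivy
Ivy: Corby=14, Dale=15, Upland=17, Milton=21 ⇒ Corby
Corby: Upland=3, Dale=8, Milton=15 ⇒ Upland
Upland: Dale=11, Milton=12 ⇒ Dale
Dale: Milton=23 ⇒ Milton
NN route Quarry → Ivy → Corby → Upland → Dale → Milton → Quarry costs 78.
Optimal: Quarry → Ivy → Milton → Upland → Corby → Dale → Quarry costs 60 (by enumerating all 60 distinct tours).
Excess = 78 − 60 = 18.

18 longer than the optimal tour.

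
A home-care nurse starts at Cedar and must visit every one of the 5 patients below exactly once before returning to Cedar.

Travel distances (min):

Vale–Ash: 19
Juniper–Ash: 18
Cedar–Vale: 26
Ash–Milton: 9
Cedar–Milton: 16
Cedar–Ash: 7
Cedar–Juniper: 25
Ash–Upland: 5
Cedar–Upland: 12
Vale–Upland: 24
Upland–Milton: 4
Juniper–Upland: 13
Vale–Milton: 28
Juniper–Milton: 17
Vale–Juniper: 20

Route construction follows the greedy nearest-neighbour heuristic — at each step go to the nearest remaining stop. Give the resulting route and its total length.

Cedar → [Ash:7 / Upland:12 / Milton:16 / Juniper:25 / Vale:26] → Ash (7)
Ash → [Upland:5 / Milton:9 / Juniper:18 / Vale:19] → Upland (5)
Upland → [Milton:4 / Juniper:13 / Vale:24] → Milton (4)
Milton → [Juniper:17 / Vale:28] → Juniper (17)
Juniper → [Vale:20] → Vale (20)
Return Vale→Cedar: 26.
Total = 7 + 5 + 4 + 17 + 20 + 26 = 79.

Total distance 79 min via the nearest-neighbour route Cedar → Ash → Upland → Milton → Juniper → Vale → Cedar.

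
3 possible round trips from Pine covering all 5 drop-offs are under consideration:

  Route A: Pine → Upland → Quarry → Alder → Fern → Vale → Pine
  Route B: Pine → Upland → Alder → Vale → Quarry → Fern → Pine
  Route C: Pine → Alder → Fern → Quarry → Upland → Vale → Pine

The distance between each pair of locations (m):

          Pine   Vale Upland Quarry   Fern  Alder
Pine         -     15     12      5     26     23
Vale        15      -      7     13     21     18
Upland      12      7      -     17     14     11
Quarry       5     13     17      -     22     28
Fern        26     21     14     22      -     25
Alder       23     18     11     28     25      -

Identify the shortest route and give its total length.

Route A: 12 + 17 + 28 + 25 + 21 + 15 = 118
Route B: 12 + 11 + 18 + 13 + 22 + 26 = 102
Route C: 23 + 25 + 22 + 17 + 7 + 15 = 109

Shortest is Route B, total 102 m.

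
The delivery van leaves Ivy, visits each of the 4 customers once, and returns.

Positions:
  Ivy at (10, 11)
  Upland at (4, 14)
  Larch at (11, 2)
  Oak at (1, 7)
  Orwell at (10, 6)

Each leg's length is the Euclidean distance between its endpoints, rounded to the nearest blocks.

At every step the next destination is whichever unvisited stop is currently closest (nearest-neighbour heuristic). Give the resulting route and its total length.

Total distance 35 blocks via the nearest-neighbour route Ivy → Orwell → Larch → Oak → Upland → Ivy.

Ivy → [Orwell:5 / Upland:7 / Larch:9 / Oak:10] → Orwell (5)
Orwell → [Larch:4 / Oak:9 / Upland:10] → Larch (4)
Larch → [Oak:11 / Upland:14] → Oak (11)
Oak → [Upland:8] → Upland (8)
Return Upland→Ivy: 7.
Total = 5 + 4 + 11 + 8 + 7 = 35.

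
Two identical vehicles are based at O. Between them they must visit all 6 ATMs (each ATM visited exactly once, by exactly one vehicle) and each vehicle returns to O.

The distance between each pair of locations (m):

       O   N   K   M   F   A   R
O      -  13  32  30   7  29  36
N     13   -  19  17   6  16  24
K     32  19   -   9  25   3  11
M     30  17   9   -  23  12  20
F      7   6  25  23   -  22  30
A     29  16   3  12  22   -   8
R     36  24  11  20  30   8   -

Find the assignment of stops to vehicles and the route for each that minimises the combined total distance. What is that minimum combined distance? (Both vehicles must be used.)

Try each way of splitting the stops between the two vehicles (each non-empty) and, for each split, find the best tour for each vehicle:
  {N} + {K, M, F, A, R}: 26 + 86 = 112
  {K} + {N, M, F, A, R}: 64 + 86 = 150
  {N, K} + {M, F, A, R}: 64 + 86 = 150
  {M} + {N, K, F, A, R}: 60 + 79 = 139
  {N, M} + {K, F, A, R}: 60 + 79 = 139
  {K, M} + {N, F, A, R}: 71 + 73 = 144
  … (31 splits in total)
  {F} + {N, K, M, A, R}: 14 + 86 = 100  ← best
Best: vehicle 1 O → F → O = 14; vehicle 2 O → N → M → K → A → R → O = 86; combined 100.

100 m — the smallest possible combined total.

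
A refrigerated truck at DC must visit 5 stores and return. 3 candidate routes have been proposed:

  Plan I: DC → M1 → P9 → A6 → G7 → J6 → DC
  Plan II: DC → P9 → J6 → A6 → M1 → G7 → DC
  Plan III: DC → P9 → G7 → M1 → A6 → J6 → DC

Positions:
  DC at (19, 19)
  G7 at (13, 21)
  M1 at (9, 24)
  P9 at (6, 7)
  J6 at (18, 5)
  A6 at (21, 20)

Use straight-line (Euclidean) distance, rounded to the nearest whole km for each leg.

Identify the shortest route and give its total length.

Plan I: 11 + 17 + 20 + 8 + 17 + 14 = 87
Plan II: 18 + 12 + 15 + 13 + 5 + 6 = 69
Plan III: 18 + 16 + 5 + 13 + 15 + 14 = 81

Shortest is Plan II, total 69 km.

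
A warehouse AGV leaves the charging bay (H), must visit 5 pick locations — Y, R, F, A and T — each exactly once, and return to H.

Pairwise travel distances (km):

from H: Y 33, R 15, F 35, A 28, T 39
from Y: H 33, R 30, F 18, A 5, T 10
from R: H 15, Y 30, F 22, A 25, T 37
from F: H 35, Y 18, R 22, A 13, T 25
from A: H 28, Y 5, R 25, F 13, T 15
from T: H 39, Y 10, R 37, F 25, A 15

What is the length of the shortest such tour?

Minimum total distance: 104 km.

There are 60 distinct closed tours to check (reversals are equivalent).
H→Y→R→F→A→T→H: 33+30+22+13+15+39 = 152
H→Y→R→F→T→A→H: 33+30+22+25+15+28 = 153
H→Y→R→A→F→T→H: 33+30+25+13+25+39 = 165
H→Y→R→A→T→F→H: 33+30+25+15+25+35 = 163
H→Y→R→T→F→A→H: 33+30+37+25+13+28 = 166
H→Y→R→T→A→F→H: 33+30+37+15+13+35 = 163
H→Y→F→R→A→T→H: 33+18+22+25+15+39 = 152
H→Y→F→R→T→A→H: 33+18+22+37+15+28 = 153
H→Y→F→A→R→T→H: 33+18+13+25+37+39 = 165
H→Y→F→A→T→R→H: 33+18+13+15+37+15 = 131
H→Y→F→T→R→A→H: 33+18+25+37+25+28 = 166
H→Y→F→T→A→R→H: 33+18+25+15+25+15 = 131
H→Y→A→R→F→T→H: 33+5+25+22+25+39 = 149
H→Y→A→R→T→F→H: 33+5+25+37+25+35 = 160
… (46 more)
H→R→F→A→Y→T→H: 15+22+13+5+10+39 = 104  ← best
The minimum is 104.
One optimal route: H → R → F → A → Y → T → H (or its reverse).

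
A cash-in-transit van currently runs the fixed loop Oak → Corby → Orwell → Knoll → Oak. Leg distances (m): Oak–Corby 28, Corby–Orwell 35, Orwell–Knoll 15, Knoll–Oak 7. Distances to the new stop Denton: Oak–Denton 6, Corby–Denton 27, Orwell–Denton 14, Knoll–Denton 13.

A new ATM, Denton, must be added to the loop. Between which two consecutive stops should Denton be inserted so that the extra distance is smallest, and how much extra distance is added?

Insertion cost between consecutive stops i–j is d(i,Denton) + d(Denton,j) − d(i,j):
  between Oak and Corby: 6 + 27 − 28 = 5
  between Corby and Orwell: 27 + 14 − 35 = 6
  between Orwell and Knoll: 14 + 13 − 15 = 12
  between Knoll and Oak: 13 + 6 − 7 = 12
Cheapest insertion is between Oak and Corby, adding 5.
New total = 85 + 5 = 90.

Adding 5 m by placing Denton on the Oak–Corby leg.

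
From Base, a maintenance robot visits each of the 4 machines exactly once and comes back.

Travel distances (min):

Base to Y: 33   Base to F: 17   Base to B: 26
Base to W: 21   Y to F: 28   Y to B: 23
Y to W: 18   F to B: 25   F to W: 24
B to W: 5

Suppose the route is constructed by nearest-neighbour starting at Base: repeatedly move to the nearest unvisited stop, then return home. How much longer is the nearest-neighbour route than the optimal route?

The nearest-neighbour route is 8 min longer than optimal.

From Base: F=17, W=21, B=26, Y=33 → choose F (17).
From F: W=24, B=25, Y=28 → choose W (24).
From W: B=5, Y=18 → choose B (5).
From B: Y=23 → choose Y (23).
NN route Base → F → W → B → Y → Base costs 102.
Optimal: Base → F → Y → B → W → Base costs 94 (by enumerating all 12 distinct tours).
Excess = 102 − 94 = 8.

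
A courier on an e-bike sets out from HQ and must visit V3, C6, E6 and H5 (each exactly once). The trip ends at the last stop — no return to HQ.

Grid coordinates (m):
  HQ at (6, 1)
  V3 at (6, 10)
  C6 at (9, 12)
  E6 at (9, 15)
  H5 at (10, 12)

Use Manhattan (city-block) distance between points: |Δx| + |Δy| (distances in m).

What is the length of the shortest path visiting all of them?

Shortest open route: 19 m.

There are 4! = 24 possible orderings.
HQ → V3 → C6 → E6 → H5: 9+5+3+4 = 21
HQ → V3 → C6 → H5 → E6: 9+5+1+4 = 19
HQ → V3 → E6 → C6 → H5: 9+8+3+1 = 21
HQ → V3 → E6 → H5 → C6: 9+8+4+1 = 22
HQ → V3 → H5 → C6 → E6: 9+6+1+3 = 19
HQ → V3 → H5 → E6 → C6: 9+6+4+3 = 22
HQ → C6 → V3 → E6 → H5: 14+5+8+4 = 31
HQ → C6 → V3 → H5 → E6: 14+5+6+4 = 29
HQ → C6 → E6 → V3 → H5: 14+3+8+6 = 31
HQ → C6 → E6 → H5 → V3: 14+3+4+6 = 27
HQ → C6 → H5 → V3 → E6: 14+1+6+8 = 29
HQ → C6 → H5 → E6 → V3: 14+1+4+8 = 27
HQ → E6 → V3 → C6 → H5: 17+8+5+1 = 31
HQ → E6 → V3 → H5 → C6: 17+8+6+1 = 32
… (10 more)
The minimum is 19.
One shortest path: HQ → V3 → C6 → H5 → E6.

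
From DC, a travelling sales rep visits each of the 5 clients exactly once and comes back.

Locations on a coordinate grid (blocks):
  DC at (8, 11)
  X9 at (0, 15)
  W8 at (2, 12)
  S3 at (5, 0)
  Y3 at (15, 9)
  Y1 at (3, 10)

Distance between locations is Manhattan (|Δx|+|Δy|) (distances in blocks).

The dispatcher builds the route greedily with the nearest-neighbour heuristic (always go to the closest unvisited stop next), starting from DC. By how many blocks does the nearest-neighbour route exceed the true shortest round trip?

DC: Y1=6, W8=7, Y3=9, X9=12, S3=14 ⇒ Y1
Y1: W8=3, X9=8, S3=12, Y3=13 ⇒ W8
W8: X9=5, S3=15, Y3=16 ⇒ X9
X9: S3=20, Y3=21 ⇒ S3
S3: Y3=19 ⇒ Y3
NN route DC → Y1 → W8 → X9 → S3 → Y3 → DC costs 62.
Optimal: DC → X9 → W8 → Y1 → S3 → Y3 → DC costs 60 (by enumerating all 60 distinct tours).
Excess = 62 − 60 = 2.

2 blocks longer than the optimal tour.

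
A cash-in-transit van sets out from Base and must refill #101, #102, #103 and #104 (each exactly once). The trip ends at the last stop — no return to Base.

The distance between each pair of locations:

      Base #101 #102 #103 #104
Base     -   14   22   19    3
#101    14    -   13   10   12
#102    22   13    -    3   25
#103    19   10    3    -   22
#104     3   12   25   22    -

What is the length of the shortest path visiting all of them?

There are 4! = 24 possible orderings.
Base→#101→#102→#103→#104: 14+13+3+22 = 52
Base→#101→#102→#104→#103: 14+13+25+22 = 74
Base→#101→#103→#102→#104: 14+10+3+25 = 52
Base→#101→#103→#104→#102: 14+10+22+25 = 71
Base→#101→#104→#102→#103: 14+12+25+3 = 54
Base→#101→#104→#103→#102: 14+12+22+3 = 51
Base→#102→#101→#103→#104: 22+13+10+22 = 67
Base→#102→#101→#104→#103: 22+13+12+22 = 69
Base→#102→#103→#101→#104: 22+3+10+12 = 47
Base→#102→#103→#104→#101: 22+3+22+12 = 59
Base→#102→#104→#101→#103: 22+25+12+10 = 69
Base→#102→#104→#103→#101: 22+25+22+10 = 79
Base→#103→#101→#102→#104: 19+10+13+25 = 67
Base→#103→#101→#104→#102: 19+10+12+25 = 66
… (10 more)
Base→#104→#101→#103→#102: 3+12+10+3 = 28  ← best
The minimum is 28.
One shortest path: Base → #104 → #101 → #103 → #102.

28 — the minimum one-way total.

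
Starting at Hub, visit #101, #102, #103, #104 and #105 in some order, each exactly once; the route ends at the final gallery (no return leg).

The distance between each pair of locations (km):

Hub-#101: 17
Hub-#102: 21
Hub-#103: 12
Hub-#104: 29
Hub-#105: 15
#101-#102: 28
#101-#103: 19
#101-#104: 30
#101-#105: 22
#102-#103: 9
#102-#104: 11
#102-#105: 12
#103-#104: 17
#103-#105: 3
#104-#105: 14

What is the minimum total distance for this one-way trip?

There are 5! = 120 possible orderings.
Hub - #101 - #102 - #103 - #104 - #105: 17+28+9+17+14 = 85
Hub - #101 - #102 - #103 - #105 - #104: 17+28+9+3+14 = 71
Hub - #101 - #102 - #104 - #103 - #105: 17+28+11+17+3 = 76
Hub - #101 - #102 - #104 - #105 - #103: 17+28+11+14+3 = 73
Hub - #101 - #102 - #105 - #103 - #104: 17+28+12+3+17 = 77
Hub - #101 - #102 - #105 - #104 - #103: 17+28+12+14+17 = 88
Hub - #101 - #103 - #102 - #104 - #105: 17+19+9+11+14 = 70
Hub - #101 - #103 - #102 - #105 - #104: 17+19+9+12+14 = 71
Hub - #101 - #103 - #104 - #102 - #105: 17+19+17+11+12 = 76
Hub - #101 - #103 - #104 - #105 - #102: 17+19+17+14+12 = 79
Hub - #101 - #103 - #105 - #102 - #104: 17+19+3+12+11 = 62
Hub - #101 - #103 - #105 - #104 - #102: 17+19+3+14+11 = 64
Hub - #101 - #104 - #102 - #103 - #105: 17+30+11+9+3 = 70
Hub - #101 - #104 - #102 - #105 - #103: 17+30+11+12+3 = 73
… (106 more)
The minimum is 62.
One shortest path: Hub → #101 → #103 → #105 → #102 → #104.

Shortest open route: 62 km.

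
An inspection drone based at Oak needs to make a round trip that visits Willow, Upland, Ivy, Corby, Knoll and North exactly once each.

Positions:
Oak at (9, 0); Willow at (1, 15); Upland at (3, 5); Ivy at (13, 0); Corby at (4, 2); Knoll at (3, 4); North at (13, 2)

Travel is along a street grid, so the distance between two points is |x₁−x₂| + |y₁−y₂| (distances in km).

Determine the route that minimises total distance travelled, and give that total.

54 km — the shortest possible round trip.

With 6 stops there are 6!/2 = 360 distinct round trips (a route and its reverse cost the same).
Oak → Willow → Upland → Ivy → Corby → Knoll → North → Oak: 23+12+15+11+3+12+6 = 82
Oak → Willow → Upland → Ivy → Corby → North → Knoll → Oak: 23+12+15+11+9+12+10 = 92
Oak → Willow → Upland → Ivy → Knoll → Corby → North → Oak: 23+12+15+14+3+9+6 = 82
Oak → Willow → Upland → Ivy → Knoll → North → Corby → Oak: 23+12+15+14+12+9+7 = 92
Oak → Willow → Upland → Ivy → North → Corby → Knoll → Oak: 23+12+15+2+9+3+10 = 74
Oak → Willow → Upland → Ivy → North → Knoll → Corby → Oak: 23+12+15+2+12+3+7 = 74
Oak → Willow → Upland → Corby → Ivy → Knoll → North → Oak: 23+12+4+11+14+12+6 = 82
Oak → Willow → Upland → Corby → Ivy → North → Knoll → Oak: 23+12+4+11+2+12+10 = 74
… (352 more)
Oak → Willow → Upland → Knoll → Corby → North → Ivy → Oak: 23+12+1+3+9+2+4 = 54  ← best
The minimum is 54.
One optimal route: Oak → Willow → Upland → Knoll → Corby → North → Ivy → Oak (or its reverse).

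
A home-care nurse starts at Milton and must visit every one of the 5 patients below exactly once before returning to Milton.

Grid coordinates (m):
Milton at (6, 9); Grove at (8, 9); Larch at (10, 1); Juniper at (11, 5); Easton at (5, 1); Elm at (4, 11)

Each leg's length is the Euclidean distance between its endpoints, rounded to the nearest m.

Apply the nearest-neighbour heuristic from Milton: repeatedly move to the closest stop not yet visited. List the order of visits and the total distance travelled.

Milton → [Grove:2 / Elm:3 / Juniper:6 / Easton:8 / Larch:9] → Grove (2)
Grove → [Elm:4 / Juniper:5 / Larch:8 / Easton:9] → Elm (4)
Elm → [Juniper:9 / Easton:10 / Larch:12] → Juniper (9)
Juniper → [Larch:4 / Easton:7] → Larch (4)
Larch → [Easton:5] → Easton (5)
Return Easton→Milton: 8.
Total = 2 + 4 + 9 + 4 + 5 + 8 = 32.

Total distance 32 m via the nearest-neighbour route Milton → Grove → Elm → Juniper → Larch → Easton → Milton.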